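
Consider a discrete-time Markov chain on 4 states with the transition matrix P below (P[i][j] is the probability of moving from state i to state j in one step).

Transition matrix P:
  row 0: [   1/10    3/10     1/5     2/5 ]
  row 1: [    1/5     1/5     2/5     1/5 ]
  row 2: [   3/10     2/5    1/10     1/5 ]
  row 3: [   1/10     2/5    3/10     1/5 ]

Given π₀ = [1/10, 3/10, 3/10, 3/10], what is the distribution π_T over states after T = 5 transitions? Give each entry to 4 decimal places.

t=0: π = [0.1000, 0.3000, 0.3000, 0.3000]
t=1: π = [0.1900, 0.3300, 0.2600, 0.2200]
t=2: π = [0.1850, 0.3150, 0.2620, 0.2380]
t=3: π = [0.1839, 0.3185, 0.2606, 0.2370]
t=4: π = [0.1840, 0.3179, 0.2613, 0.2368]
t=5: π = [0.1841, 0.3180, 0.2611, 0.2368]

π = [0.1841, 0.3180, 0.2611, 0.2368]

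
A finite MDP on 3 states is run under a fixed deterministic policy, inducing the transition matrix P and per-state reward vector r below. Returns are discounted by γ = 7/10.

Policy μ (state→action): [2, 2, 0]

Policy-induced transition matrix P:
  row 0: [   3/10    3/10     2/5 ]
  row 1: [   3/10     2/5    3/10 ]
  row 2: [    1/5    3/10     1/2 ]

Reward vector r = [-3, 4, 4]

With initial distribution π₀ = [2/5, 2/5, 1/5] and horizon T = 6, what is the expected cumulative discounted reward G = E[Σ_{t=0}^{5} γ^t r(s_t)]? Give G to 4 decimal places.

G = 5.3299

t=0: π = [0.4000, 0.4000, 0.2000], E[r] = 1.2000, γ^t·E[r] = 1.200000, running G = 1.200000
t=1: π = [0.2800, 0.3400, 0.3800], E[r] = 2.0400, γ^t·E[r] = 1.428000, running G = 2.628000
t=2: π = [0.2620, 0.3340, 0.4040], E[r] = 2.1660, γ^t·E[r] = 1.061340, running G = 3.689340
t=3: π = [0.2596, 0.3334, 0.4070], E[r] = 2.1828, γ^t·E[r] = 0.748700, running G = 4.438040
t=4: π = [0.2593, 0.3333, 0.4074], E[r] = 2.1849, γ^t·E[r] = 0.524594, running G = 4.962635
t=5: π = [0.2593, 0.3333, 0.4074], E[r] = 2.1852, γ^t·E[r] = 0.367258, running G = 5.329893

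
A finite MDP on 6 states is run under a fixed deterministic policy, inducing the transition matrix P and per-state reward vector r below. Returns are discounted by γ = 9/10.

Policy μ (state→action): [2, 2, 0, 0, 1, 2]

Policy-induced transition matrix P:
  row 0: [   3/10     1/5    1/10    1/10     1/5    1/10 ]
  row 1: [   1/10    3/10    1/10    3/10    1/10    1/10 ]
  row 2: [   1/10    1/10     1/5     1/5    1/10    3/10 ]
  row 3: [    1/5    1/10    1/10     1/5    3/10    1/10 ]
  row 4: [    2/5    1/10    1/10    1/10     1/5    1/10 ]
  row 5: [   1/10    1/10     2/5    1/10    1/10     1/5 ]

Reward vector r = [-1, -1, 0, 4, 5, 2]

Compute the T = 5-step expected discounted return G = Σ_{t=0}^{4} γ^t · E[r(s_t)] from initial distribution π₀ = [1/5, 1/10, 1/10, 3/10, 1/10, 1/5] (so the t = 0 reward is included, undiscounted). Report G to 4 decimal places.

G = 6.3233

t=0: π = [0.2000, 0.1000, 0.1000, 0.3000, 0.1000, 0.2000], E[r] = 1.8000, γ^t·E[r] = 1.800000, running G = 1.800000
t=1: π = [0.2000, 0.1400, 0.1700, 0.1600, 0.1900, 0.1400], E[r] = 1.5300, γ^t·E[r] = 1.377000, running G = 3.177000
t=2: π = [0.2130, 0.1480, 0.1590, 0.1610, 0.1710, 0.1480], E[r] = 1.4340, γ^t·E[r] = 1.161540, running G = 4.338540
t=3: π = [0.2100, 0.1509, 0.1603, 0.1616, 0.1706, 0.1466], E[r] = 1.4317, γ^t·E[r] = 1.043709, running G = 5.382249
t=4: π = [0.2093, 0.1512, 0.1600, 0.1624, 0.1704, 0.1467], E[r] = 1.4343, γ^t·E[r] = 0.941044, running G = 6.323294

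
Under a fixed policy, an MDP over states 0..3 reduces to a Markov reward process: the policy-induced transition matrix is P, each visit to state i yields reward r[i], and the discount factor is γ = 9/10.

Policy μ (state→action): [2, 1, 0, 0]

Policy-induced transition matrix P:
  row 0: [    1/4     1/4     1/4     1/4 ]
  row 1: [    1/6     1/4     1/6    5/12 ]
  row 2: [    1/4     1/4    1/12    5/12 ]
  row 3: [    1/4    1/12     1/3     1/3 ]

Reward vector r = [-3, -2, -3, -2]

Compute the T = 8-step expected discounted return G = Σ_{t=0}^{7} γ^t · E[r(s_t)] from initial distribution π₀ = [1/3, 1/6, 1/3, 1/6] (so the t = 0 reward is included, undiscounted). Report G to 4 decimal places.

G = -14.1884

t=0: π = [0.3333, 0.1667, 0.3333, 0.1667], E[r] = -2.6667, γ^t·E[r] = -2.666667, running G = -2.666667
t=1: π = [0.2361, 0.2222, 0.1944, 0.3472], E[r] = -2.4306, γ^t·E[r] = -2.187500, running G = -4.854167
t=2: π = [0.2315, 0.1921, 0.2280, 0.3484], E[r] = -2.4595, γ^t·E[r] = -1.992188, running G = -6.846354
t=3: π = [0.2340, 0.1919, 0.2250, 0.3491], E[r] = -2.4590, γ^t·E[r] = -1.792617, running G = -8.638971
t=4: π = [0.2340, 0.1918, 0.2256, 0.3486], E[r] = -2.4596, γ^t·E[r] = -1.613740, running G = -10.252712
t=5: π = [0.2340, 0.1919, 0.2255, 0.3486], E[r] = -2.4595, γ^t·E[r] = -1.452298, running G = -11.705010
t=6: π = [0.2340, 0.1919, 0.2255, 0.3486], E[r] = -2.4595, γ^t·E[r] = -1.307074, running G = -13.012084
t=7: π = [0.2340, 0.1919, 0.2255, 0.3486], E[r] = -2.4595, γ^t·E[r] = -1.176365, running G = -14.188449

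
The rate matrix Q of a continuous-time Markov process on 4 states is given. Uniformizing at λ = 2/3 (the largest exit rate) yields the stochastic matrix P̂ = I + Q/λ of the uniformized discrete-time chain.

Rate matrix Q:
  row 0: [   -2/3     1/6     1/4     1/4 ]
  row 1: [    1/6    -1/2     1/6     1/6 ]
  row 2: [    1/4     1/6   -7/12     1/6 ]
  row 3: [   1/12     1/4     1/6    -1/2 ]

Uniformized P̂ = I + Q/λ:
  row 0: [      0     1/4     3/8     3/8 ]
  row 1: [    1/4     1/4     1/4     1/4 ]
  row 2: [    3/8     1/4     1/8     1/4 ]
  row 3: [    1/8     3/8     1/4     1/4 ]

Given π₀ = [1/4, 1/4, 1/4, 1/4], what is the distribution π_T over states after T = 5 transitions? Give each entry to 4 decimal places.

π = [0.1969, 0.2843, 0.2441, 0.2746]

t=0: π = [0.2500, 0.2500, 0.2500, 0.2500]
t=1: π = [0.1875, 0.2813, 0.2500, 0.2813]
t=2: π = [0.1992, 0.2852, 0.2422, 0.2734]
t=3: π = [0.1963, 0.2842, 0.2446, 0.2749]
t=4: π = [0.1971, 0.2844, 0.2440, 0.2745]
t=5: π = [0.1969, 0.2843, 0.2441, 0.2746]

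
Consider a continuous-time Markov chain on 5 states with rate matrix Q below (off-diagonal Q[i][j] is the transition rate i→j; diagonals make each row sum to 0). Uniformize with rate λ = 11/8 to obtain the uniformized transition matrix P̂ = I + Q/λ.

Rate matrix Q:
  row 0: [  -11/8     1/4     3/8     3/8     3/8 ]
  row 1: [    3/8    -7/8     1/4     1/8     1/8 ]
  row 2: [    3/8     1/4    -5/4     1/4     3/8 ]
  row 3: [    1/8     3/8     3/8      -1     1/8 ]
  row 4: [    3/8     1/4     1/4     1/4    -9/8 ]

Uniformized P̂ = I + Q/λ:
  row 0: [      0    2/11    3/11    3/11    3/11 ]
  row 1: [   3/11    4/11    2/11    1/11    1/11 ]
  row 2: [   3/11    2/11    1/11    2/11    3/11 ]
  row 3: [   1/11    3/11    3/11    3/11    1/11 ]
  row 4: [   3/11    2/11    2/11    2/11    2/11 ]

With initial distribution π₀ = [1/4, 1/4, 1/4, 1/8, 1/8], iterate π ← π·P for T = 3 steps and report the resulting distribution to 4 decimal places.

π = [0.1861, 0.2436, 0.1985, 0.1945, 0.1772]

t=0: π = [0.2500, 0.2500, 0.2500, 0.1250, 0.1250]
t=1: π = [0.1818, 0.2386, 0.1932, 0.1932, 0.1932]
t=2: π = [0.1880, 0.2428, 0.1983, 0.1942, 0.1767]
t=3: π = [0.1861, 0.2436, 0.1985, 0.1945, 0.1772]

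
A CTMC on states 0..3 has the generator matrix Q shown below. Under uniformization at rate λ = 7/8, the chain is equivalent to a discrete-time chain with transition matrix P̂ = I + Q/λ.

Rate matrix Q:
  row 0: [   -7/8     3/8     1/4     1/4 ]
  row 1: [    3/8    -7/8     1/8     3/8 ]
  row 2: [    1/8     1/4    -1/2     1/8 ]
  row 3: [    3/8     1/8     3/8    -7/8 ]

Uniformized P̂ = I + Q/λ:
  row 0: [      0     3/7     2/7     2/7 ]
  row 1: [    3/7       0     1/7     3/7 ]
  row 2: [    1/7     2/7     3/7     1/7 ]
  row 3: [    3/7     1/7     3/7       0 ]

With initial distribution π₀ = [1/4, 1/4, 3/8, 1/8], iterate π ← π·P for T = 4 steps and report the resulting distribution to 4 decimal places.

t=0: π = [0.2500, 0.2500, 0.3750, 0.1250]
t=1: π = [0.2143, 0.2321, 0.3214, 0.2321]
t=2: π = [0.2449, 0.2168, 0.3316, 0.2066]
t=3: π = [0.2289, 0.2292, 0.3316, 0.2103]
t=4: π = [0.2357, 0.2229, 0.3304, 0.2110]

π = [0.2357, 0.2229, 0.3304, 0.2110]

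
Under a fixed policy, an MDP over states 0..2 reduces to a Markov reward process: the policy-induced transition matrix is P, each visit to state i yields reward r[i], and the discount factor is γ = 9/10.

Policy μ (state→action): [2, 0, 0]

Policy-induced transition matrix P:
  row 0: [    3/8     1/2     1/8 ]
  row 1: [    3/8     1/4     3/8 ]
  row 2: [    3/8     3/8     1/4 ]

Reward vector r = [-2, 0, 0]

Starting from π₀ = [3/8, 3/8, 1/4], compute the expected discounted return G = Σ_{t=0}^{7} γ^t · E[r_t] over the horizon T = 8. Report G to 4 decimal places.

G = -4.2715

t=0: π = [0.3750, 0.3750, 0.2500], E[r] = -0.7500, γ^t·E[r] = -0.750000, running G = -0.750000
t=1: π = [0.3750, 0.3750, 0.2500], E[r] = -0.7500, γ^t·E[r] = -0.675000, running G = -1.425000
t=2: π = [0.3750, 0.3750, 0.2500], E[r] = -0.7500, γ^t·E[r] = -0.607500, running G = -2.032500
t=3: π = [0.3750, 0.3750, 0.2500], E[r] = -0.7500, γ^t·E[r] = -0.546750, running G = -2.579250
t=4: π = [0.3750, 0.3750, 0.2500], E[r] = -0.7500, γ^t·E[r] = -0.492075, running G = -3.071325
t=5: π = [0.3750, 0.3750, 0.2500], E[r] = -0.7500, γ^t·E[r] = -0.442868, running G = -3.514193
t=6: π = [0.3750, 0.3750, 0.2500], E[r] = -0.7500, γ^t·E[r] = -0.398581, running G = -3.912773
t=7: π = [0.3750, 0.3750, 0.2500], E[r] = -0.7500, γ^t·E[r] = -0.358723, running G = -4.271496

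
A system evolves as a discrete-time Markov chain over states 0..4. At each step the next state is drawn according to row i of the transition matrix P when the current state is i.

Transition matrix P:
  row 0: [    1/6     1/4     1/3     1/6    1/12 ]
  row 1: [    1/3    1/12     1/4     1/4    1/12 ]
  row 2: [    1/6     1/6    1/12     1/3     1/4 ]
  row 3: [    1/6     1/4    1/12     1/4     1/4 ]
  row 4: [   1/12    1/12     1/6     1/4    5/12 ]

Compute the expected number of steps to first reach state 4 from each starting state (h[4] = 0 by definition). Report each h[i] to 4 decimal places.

First-step conditioning: h[4] = 0; for i ≠ 4, h[i] = 1 + Σ_k P[i][k]·h[k].
  h[0] = 1 + 1/6·h[0] + 1/4·h[1] + 1/3·h[2] + 1/6·h[3]
  h[1] = 1 + 1/3·h[0] + 1/12·h[1] + 1/4·h[2] + 1/4·h[3]
  h[2] = 1 + 1/6·h[0] + 1/6·h[1] + 1/12·h[2] + 1/3·h[3]
  h[3] = 1 + 1/6·h[0] + 1/4·h[1] + 1/12·h[2] + 1/4·h[3]
Solving the 4×4 linear system over states ≠ 4 gives exactly h = [2856/449, 14292/2245, 12108/2245, 12276/2245, 0] (h[4] = 0 is the target).

h = [6.3608, 6.3661, 5.3933, 5.4682, 0.0000]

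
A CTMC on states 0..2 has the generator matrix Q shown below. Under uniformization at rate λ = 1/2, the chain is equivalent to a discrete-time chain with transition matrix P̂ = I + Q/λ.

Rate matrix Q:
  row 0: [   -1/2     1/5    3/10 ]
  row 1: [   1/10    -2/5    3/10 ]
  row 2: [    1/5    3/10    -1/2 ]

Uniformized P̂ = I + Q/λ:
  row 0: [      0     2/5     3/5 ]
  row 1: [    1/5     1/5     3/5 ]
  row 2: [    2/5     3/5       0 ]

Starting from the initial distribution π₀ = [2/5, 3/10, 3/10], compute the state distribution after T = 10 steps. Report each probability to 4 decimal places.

t=0: π = [0.4000, 0.3000, 0.3000]
t=1: π = [0.1800, 0.4000, 0.4200]
t=2: π = [0.2480, 0.4040, 0.3480]
t=3: π = [0.2200, 0.3888, 0.3912]
t=4: π = [0.2342, 0.4005, 0.3653]
t=5: π = [0.2262, 0.3930, 0.3808]
t=6: π = [0.2309, 0.3976, 0.3715]
t=7: π = [0.2281, 0.3948, 0.3771]
t=8: π = [0.2298, 0.3965, 0.3737]
t=9: π = [0.2288, 0.3955, 0.3758]
t=10: π = [0.2294, 0.3961, 0.3745]

π = [0.2294, 0.3961, 0.3745]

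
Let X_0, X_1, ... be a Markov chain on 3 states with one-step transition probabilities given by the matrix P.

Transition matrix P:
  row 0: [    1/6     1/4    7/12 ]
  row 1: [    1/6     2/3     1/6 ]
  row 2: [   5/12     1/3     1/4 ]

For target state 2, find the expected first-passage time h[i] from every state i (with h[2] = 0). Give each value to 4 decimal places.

First-step conditioning: h[2] = 0; for i ≠ 2, h[i] = 1 + Σ_k P[i][k]·h[k].
  h[0] = 1 + 1/6·h[0] + 1/4·h[1]
  h[1] = 1 + 1/6·h[0] + 2/3·h[1]
Solving the 2×2 linear system over states ≠ 2 gives exactly h = [42/17, 72/17, 0] (h[2] = 0 is the target).

h = [2.4706, 4.2353, 0.0000]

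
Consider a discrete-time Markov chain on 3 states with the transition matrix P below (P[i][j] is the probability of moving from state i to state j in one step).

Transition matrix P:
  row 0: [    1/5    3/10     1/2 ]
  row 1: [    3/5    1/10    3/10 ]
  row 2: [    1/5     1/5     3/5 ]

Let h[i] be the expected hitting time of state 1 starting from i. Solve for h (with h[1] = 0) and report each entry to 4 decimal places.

First-step conditioning: h[1] = 0; for i ≠ 1, h[i] = 1 + Σ_k P[i][k]·h[k].
  h[0] = 1 + 1/5·h[0] + 1/2·h[2]
  h[2] = 1 + 1/5·h[0] + 3/5·h[2]
Solving the 2×2 linear system over states ≠ 1 gives exactly h = [45/11, 0, 50/11] (h[1] = 0 is the target).

h = [4.0909, 0.0000, 4.5455]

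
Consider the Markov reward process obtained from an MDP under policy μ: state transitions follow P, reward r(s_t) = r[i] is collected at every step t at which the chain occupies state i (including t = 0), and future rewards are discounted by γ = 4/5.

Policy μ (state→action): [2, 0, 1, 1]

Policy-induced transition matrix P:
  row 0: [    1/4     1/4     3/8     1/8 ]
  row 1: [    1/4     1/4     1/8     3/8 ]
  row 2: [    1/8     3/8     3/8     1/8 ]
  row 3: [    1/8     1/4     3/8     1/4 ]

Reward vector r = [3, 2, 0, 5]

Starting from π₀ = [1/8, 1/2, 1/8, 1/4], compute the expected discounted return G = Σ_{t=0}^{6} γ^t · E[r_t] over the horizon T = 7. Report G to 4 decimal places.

t=0: π = [0.1250, 0.5000, 0.1250, 0.2500], E[r] = 2.6250, γ^t·E[r] = 2.625000, running G = 2.625000
t=1: π = [0.2031, 0.2656, 0.2500, 0.2813], E[r] = 2.5469, γ^t·E[r] = 2.037500, running G = 4.662500
t=2: π = [0.1836, 0.2813, 0.3086, 0.2266], E[r] = 2.2461, γ^t·E[r] = 1.437500, running G = 6.100000
t=3: π = [0.1831, 0.2886, 0.3047, 0.2236], E[r] = 2.2446, γ^t·E[r] = 1.149250, running G = 7.249250
t=4: π = [0.1840, 0.2881, 0.3029, 0.2251], E[r] = 2.2535, γ^t·E[r] = 0.923050, running G = 8.172300
t=5: π = [0.1840, 0.2879, 0.3030, 0.2252], E[r] = 2.2535, γ^t·E[r] = 0.738435, running G = 8.910735
t=6: π = [0.1840, 0.2879, 0.3030, 0.2251], E[r] = 2.2532, γ^t·E[r] = 0.590673, running G = 9.501408

G = 9.5014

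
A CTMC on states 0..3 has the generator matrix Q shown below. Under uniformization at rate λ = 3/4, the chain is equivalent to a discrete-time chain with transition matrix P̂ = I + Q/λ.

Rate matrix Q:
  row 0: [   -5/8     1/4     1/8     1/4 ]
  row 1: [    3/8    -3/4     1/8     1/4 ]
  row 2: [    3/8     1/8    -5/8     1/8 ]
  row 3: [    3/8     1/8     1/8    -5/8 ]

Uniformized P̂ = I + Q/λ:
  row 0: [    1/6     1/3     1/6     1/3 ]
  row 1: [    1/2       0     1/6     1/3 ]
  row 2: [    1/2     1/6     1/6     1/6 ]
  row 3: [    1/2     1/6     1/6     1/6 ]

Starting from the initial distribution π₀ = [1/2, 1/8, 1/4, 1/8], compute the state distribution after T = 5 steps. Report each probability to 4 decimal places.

π = [0.3745, 0.1969, 0.1667, 0.2619]

t=0: π = [0.5000, 0.1250, 0.2500, 0.1250]
t=1: π = [0.3333, 0.2292, 0.1667, 0.2708]
t=2: π = [0.3889, 0.1840, 0.1667, 0.2604]
t=3: π = [0.3704, 0.2008, 0.1667, 0.2622]
t=4: π = [0.3765, 0.1949, 0.1667, 0.2619]
t=5: π = [0.3745, 0.1969, 0.1667, 0.2619]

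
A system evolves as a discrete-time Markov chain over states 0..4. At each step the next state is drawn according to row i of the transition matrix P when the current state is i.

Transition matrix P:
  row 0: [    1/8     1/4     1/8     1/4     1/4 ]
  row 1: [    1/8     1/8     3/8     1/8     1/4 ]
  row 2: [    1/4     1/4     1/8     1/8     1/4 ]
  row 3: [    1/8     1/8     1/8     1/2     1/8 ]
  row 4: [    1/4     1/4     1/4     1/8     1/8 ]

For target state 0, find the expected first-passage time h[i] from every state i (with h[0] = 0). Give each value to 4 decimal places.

First-step conditioning: h[0] = 0; for i ≠ 0, h[i] = 1 + Σ_k P[i][k]·h[k].
  h[1] = 1 + 1/8·h[1] + 3/8·h[2] + 1/8·h[3] + 1/4·h[4]
  h[2] = 1 + 1/4·h[1] + 1/8·h[2] + 1/8·h[3] + 1/4·h[4]
  h[3] = 1 + 1/8·h[1] + 1/8·h[2] + 1/2·h[3] + 1/8·h[4]
  h[4] = 1 + 1/4·h[1] + 1/4·h[2] + 1/8·h[3] + 1/8·h[4]
Solving the 4×4 linear system over states ≠ 0 gives exactly h = [0, 50/9, 5, 53/9, 5] (h[0] = 0 is the target).

h = [0.0000, 5.5556, 5.0000, 5.8889, 5.0000]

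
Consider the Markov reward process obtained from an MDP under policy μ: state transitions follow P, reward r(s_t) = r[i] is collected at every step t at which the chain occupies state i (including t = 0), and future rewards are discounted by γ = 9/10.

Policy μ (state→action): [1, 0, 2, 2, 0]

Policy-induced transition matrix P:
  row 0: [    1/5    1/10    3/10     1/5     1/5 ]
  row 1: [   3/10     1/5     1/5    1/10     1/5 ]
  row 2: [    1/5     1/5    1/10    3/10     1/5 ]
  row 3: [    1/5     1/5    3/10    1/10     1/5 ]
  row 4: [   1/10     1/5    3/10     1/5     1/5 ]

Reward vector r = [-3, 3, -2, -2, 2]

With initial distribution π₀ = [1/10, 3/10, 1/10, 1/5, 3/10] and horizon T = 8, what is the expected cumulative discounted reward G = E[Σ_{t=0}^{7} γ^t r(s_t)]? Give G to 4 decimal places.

G = -1.6933

t=0: π = [0.1000, 0.3000, 0.1000, 0.2000, 0.3000], E[r] = 0.6000, γ^t·E[r] = 0.600000, running G = 0.600000
t=1: π = [0.2000, 0.1900, 0.2500, 0.1600, 0.2000], E[r] = -0.4500, γ^t·E[r] = -0.405000, running G = 0.195000
t=2: π = [0.1990, 0.1800, 0.2310, 0.1900, 0.2000], E[r] = -0.4990, γ^t·E[r] = -0.404190, running G = -0.209190
t=3: π = [0.1980, 0.1801, 0.2358, 0.1861, 0.2000], E[r] = -0.4975, γ^t·E[r] = -0.362678, running G = -0.571868
t=4: π = [0.1980, 0.1802, 0.2348, 0.1870, 0.2000], E[r] = -0.4970, γ^t·E[r] = -0.326088, running G = -0.897956
t=5: π = [0.1980, 0.1802, 0.2350, 0.1868, 0.2000], E[r] = -0.4970, γ^t·E[r] = -0.293488, running G = -1.191444
t=6: π = [0.1980, 0.1802, 0.2350, 0.1868, 0.2000], E[r] = -0.4970, γ^t·E[r] = -0.264142, running G = -1.455586
t=7: π = [0.1980, 0.1802, 0.2350, 0.1868, 0.2000], E[r] = -0.4970, γ^t·E[r] = -0.237728, running G = -1.693314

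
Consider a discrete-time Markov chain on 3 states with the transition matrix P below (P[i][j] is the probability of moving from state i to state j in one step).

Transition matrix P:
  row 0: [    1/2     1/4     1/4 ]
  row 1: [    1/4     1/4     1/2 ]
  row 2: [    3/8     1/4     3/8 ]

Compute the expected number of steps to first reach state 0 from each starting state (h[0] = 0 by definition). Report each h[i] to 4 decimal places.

h = [0.0000, 3.2727, 2.9091]

First-step conditioning: h[0] = 0; for i ≠ 0, h[i] = 1 + Σ_k P[i][k]·h[k].
  h[1] = 1 + 1/4·h[1] + 1/2·h[2]
  h[2] = 1 + 1/4·h[1] + 3/8·h[2]
Solving the 2×2 linear system over states ≠ 0 gives exactly h = [0, 36/11, 32/11] (h[0] = 0 is the target).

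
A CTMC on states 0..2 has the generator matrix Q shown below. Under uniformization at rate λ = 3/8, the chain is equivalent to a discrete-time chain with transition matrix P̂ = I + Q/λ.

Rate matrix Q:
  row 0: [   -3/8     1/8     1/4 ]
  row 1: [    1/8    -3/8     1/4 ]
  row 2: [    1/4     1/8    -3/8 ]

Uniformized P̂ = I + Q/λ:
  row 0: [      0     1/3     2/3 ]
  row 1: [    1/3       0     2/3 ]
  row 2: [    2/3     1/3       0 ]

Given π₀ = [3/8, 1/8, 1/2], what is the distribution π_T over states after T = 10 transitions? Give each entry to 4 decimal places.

t=0: π = [0.3750, 0.1250, 0.5000]
t=1: π = [0.3750, 0.2917, 0.3333]
t=2: π = [0.3194, 0.2361, 0.4444]
t=3: π = [0.3750, 0.2546, 0.3704]
t=4: π = [0.3318, 0.2485, 0.4198]
t=5: π = [0.3627, 0.2505, 0.3868]
t=6: π = [0.3414, 0.2498, 0.4088]
t=7: π = [0.3558, 0.2501, 0.3941]
t=8: π = [0.3461, 0.2500, 0.4039]
t=9: π = [0.3526, 0.2500, 0.3974]
t=10: π = [0.3483, 0.2500, 0.4017]

π = [0.3483, 0.2500, 0.4017]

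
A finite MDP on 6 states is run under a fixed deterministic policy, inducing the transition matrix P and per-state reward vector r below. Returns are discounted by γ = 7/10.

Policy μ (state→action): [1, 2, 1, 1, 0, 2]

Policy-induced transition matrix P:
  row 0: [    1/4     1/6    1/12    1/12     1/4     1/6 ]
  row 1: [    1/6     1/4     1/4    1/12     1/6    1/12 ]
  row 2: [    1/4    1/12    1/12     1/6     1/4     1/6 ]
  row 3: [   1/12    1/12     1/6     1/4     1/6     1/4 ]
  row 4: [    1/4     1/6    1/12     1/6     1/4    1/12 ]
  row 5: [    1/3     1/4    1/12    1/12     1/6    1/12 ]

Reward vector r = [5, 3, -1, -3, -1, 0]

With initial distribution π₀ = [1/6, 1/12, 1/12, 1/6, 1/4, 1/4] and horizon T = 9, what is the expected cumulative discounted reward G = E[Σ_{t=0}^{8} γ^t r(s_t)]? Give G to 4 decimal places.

G = 2.2709

t=0: π = [0.1667, 0.0833, 0.0833, 0.1667, 0.2500, 0.2500], E[r] = 0.2500, γ^t·E[r] = 0.250000, running G = 0.250000
t=1: π = [0.2361, 0.1736, 0.1111, 0.1389, 0.2083, 0.1319], E[r] = 0.9653, γ^t·E[r] = 0.675694, running G = 0.925694
t=2: π = [0.2234, 0.1713, 0.1238, 0.1331, 0.2130, 0.1354], E[r] = 0.8947, γ^t·E[r] = 0.438391, running G = 1.364086
t=3: π = [0.2248, 0.1708, 0.1230, 0.1336, 0.2133, 0.1345], E[r] = 0.8995, γ^t·E[r] = 0.308528, running G = 1.672614
t=4: π = [0.2247, 0.1707, 0.1229, 0.1336, 0.2134, 0.1346], E[r] = 0.8985, γ^t·E[r] = 0.215723, running G = 1.888336
t=5: π = [0.2247, 0.1707, 0.1229, 0.1336, 0.2134, 0.1346], E[r] = 0.8985, γ^t·E[r] = 0.151015, running G = 2.039351
t=6: π = [0.2247, 0.1707, 0.1229, 0.1336, 0.2134, 0.1346], E[r] = 0.8985, γ^t·E[r] = 0.105709, running G = 2.145060
t=7: π = [0.2247, 0.1707, 0.1229, 0.1336, 0.2134, 0.1346], E[r] = 0.8985, γ^t·E[r] = 0.073996, running G = 2.219056
t=8: π = [0.2247, 0.1707, 0.1229, 0.1336, 0.2134, 0.1346], E[r] = 0.8985, γ^t·E[r] = 0.051797, running G = 2.270854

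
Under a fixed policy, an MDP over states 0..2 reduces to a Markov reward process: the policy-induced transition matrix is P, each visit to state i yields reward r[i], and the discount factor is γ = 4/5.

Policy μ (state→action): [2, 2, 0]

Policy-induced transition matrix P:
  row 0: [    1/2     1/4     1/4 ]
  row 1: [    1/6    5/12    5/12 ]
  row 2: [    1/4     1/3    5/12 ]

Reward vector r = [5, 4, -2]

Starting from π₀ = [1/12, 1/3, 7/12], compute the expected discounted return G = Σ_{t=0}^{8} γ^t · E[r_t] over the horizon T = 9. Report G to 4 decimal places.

G = 7.2788

t=0: π = [0.0833, 0.3333, 0.5833], E[r] = 0.5833, γ^t·E[r] = 0.583333, running G = 0.583333
t=1: π = [0.2431, 0.3542, 0.4028], E[r] = 1.8264, γ^t·E[r] = 1.461111, running G = 2.044444
t=2: π = [0.2813, 0.3426, 0.3762], E[r] = 2.0243, γ^t·E[r] = 1.295556, running G = 3.340000
t=3: π = [0.2918, 0.3384, 0.3698], E[r] = 2.0730, γ^t·E[r] = 1.061383, running G = 4.401383
t=4: π = [0.2947, 0.3372, 0.3680], E[r] = 2.0865, γ^t·E[r] = 0.854630, running G = 5.256013
t=5: π = [0.2956, 0.3369, 0.3675], E[r] = 2.0903, γ^t·E[r] = 0.684956, running G = 5.940969
t=6: π = [0.2958, 0.3368, 0.3674], E[r] = 2.0914, γ^t·E[r] = 0.548249, running G = 6.489218
t=7: π = [0.2959, 0.3367, 0.3674], E[r] = 2.0917, γ^t·E[r] = 0.438664, running G = 6.927882
t=8: π = [0.2959, 0.3367, 0.3674], E[r] = 2.0918, γ^t·E[r] = 0.350946, running G = 7.278829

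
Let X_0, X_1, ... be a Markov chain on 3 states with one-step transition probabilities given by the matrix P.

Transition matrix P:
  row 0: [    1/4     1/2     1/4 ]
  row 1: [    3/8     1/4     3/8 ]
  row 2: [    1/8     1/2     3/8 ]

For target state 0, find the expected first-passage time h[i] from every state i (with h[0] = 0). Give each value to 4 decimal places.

h = [0.0000, 3.5556, 4.4444]

First-step conditioning: h[0] = 0; for i ≠ 0, h[i] = 1 + Σ_k P[i][k]·h[k].
  h[1] = 1 + 1/4·h[1] + 3/8·h[2]
  h[2] = 1 + 1/2·h[1] + 3/8·h[2]
Solving the 2×2 linear system over states ≠ 0 gives exactly h = [0, 32/9, 40/9] (h[0] = 0 is the target).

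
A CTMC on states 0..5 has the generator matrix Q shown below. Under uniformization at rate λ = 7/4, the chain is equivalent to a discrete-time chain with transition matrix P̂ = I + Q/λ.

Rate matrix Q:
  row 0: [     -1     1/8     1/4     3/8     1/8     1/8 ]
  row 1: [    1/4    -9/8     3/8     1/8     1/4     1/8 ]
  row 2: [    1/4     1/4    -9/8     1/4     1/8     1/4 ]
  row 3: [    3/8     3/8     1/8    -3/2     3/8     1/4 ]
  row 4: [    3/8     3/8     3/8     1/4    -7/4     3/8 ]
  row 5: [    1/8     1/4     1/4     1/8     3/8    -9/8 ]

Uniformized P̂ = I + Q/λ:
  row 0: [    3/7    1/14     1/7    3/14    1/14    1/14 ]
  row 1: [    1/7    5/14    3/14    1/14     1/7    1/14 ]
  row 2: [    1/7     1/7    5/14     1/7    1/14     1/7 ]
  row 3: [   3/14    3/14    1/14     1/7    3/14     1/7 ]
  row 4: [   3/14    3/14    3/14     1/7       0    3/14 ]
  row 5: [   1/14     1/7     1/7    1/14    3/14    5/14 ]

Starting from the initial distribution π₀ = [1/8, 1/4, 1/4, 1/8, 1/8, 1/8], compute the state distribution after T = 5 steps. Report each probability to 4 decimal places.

π = [0.2092, 0.1857, 0.1974, 0.1333, 0.1177, 0.1566]

t=0: π = [0.1250, 0.2500, 0.2500, 0.1250, 0.1250, 0.1250]
t=1: π = [0.1875, 0.2054, 0.2143, 0.1250, 0.1161, 0.1518]
t=2: π = [0.2028, 0.1907, 0.2028, 0.1307, 0.1173, 0.1556]
t=3: π = [0.2074, 0.1870, 0.1990, 0.1326, 0.1176, 0.1565]
t=4: π = [0.2088, 0.1860, 0.1978, 0.1331, 0.1177, 0.1566]
t=5: π = [0.2092, 0.1857, 0.1974, 0.1333, 0.1177, 0.1566]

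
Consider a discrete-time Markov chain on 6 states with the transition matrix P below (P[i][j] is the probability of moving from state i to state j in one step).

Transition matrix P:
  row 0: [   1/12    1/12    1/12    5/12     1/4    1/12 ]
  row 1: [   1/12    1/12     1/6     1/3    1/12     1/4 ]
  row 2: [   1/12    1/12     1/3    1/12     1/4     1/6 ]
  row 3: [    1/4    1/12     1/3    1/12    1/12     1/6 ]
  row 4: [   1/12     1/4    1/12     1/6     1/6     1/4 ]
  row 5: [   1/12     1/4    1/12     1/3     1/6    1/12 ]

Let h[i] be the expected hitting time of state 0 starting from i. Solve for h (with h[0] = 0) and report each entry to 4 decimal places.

First-step conditioning: h[0] = 0; for i ≠ 0, h[i] = 1 + Σ_k P[i][k]·h[k].
  h[1] = 1 + 1/12·h[1] + 1/6·h[2] + 1/3·h[3] + 1/12·h[4] + 1/4·h[5]
  h[2] = 1 + 1/12·h[1] + 1/3·h[2] + 1/12·h[3] + 1/4·h[4] + 1/6·h[5]
  h[3] = 1 + 1/12·h[1] + 1/3·h[2] + 1/12·h[3] + 1/12·h[4] + 1/6·h[5]
  h[4] = 1 + 1/4·h[1] + 1/12·h[2] + 1/6·h[3] + 1/6·h[4] + 1/4·h[5]
  h[5] = 1 + 1/4·h[1] + 1/12·h[2] + 1/3·h[3] + 1/6·h[4] + 1/12·h[5]
Solving the 5×5 linear system over states ≠ 0 gives exactly h = [0, 36588/4303, 38136/4303, 31920/4303, 37296/4303, 36528/4303] (h[0] = 0 is the target).

h = [0.0000, 8.5029, 8.8627, 7.4181, 8.6674, 8.4890]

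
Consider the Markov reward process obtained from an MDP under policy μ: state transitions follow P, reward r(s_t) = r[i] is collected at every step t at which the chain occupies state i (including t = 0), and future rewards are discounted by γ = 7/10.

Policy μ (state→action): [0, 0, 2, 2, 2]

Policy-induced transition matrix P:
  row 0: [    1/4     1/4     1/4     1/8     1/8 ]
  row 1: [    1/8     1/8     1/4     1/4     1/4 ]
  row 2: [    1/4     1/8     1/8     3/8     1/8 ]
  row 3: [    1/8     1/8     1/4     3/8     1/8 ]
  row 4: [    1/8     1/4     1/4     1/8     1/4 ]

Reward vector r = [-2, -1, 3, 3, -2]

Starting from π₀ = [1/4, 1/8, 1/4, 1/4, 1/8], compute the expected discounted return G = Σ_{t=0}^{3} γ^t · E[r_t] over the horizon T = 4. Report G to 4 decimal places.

G = 1.5571

t=0: π = [0.2500, 0.1250, 0.2500, 0.2500, 0.1250], E[r] = 0.6250, γ^t·E[r] = 0.625000, running G = 0.625000
t=1: π = [0.1875, 0.1719, 0.2188, 0.2656, 0.1563], E[r] = 0.5938, γ^t·E[r] = 0.415625, running G = 1.040625
t=2: π = [0.1758, 0.1680, 0.2227, 0.2676, 0.1660], E[r] = 0.6191, γ^t·E[r] = 0.303379, running G = 1.344004
t=3: π = [0.1748, 0.1677, 0.2222, 0.2686, 0.1667], E[r] = 0.6213, γ^t·E[r] = 0.213119, running G = 1.557123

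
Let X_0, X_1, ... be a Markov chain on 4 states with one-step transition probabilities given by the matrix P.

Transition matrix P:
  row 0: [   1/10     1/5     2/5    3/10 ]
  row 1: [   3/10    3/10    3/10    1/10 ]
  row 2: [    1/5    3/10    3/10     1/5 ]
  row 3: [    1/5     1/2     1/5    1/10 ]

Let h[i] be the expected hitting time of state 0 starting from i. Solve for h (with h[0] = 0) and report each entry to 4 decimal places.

First-step conditioning: h[0] = 0; for i ≠ 0, h[i] = 1 + Σ_k P[i][k]·h[k].
  h[1] = 1 + 3/10·h[1] + 3/10·h[2] + 1/10·h[3]
  h[2] = 1 + 3/10·h[1] + 3/10·h[2] + 1/5·h[3]
  h[3] = 1 + 1/2·h[1] + 1/5·h[2] + 1/10·h[3]
Solving the 3×3 linear system over states ≠ 0 gives exactly h = [0, 1010/261, 1120/261, 1100/261] (h[0] = 0 is the target).

h = [0.0000, 3.8697, 4.2912, 4.2146]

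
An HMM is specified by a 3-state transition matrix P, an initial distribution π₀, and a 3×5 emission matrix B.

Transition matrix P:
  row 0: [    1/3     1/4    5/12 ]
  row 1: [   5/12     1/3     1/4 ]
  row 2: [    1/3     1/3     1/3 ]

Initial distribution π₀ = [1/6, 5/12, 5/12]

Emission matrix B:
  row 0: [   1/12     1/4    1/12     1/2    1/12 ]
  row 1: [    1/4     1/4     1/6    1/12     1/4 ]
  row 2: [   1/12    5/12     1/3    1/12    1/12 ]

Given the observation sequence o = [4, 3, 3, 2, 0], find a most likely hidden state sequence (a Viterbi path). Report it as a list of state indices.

path = [1, 0, 0, 2, 1]

t=0: δ = [1.389e-02, 1.042e-01, 3.472e-02]  (obs o_0=4)
t=1: δ = [2.170e-02, 2.894e-03, 2.170e-03]  ψ = [1, 1, 1]  (obs o_1=3)
t=2: δ = [3.617e-03, 4.521e-04, 7.535e-04]  ψ = [0, 0, 0]  (obs o_2=3)
t=3: δ = [1.005e-04, 1.507e-04, 5.023e-04]  ψ = [0, 0, 0]  (obs o_3=2)
t=4: δ = [1.395e-05, 4.186e-05, 1.395e-05]  ψ = [2, 2, 2]  (obs o_4=0)
backtrack: best end state = 1; path = [1, 0, 0, 2, 1]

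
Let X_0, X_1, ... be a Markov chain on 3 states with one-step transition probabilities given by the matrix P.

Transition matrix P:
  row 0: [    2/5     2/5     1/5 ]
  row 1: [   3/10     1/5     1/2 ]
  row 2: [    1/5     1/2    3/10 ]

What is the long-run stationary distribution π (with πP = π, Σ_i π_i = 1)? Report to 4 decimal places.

π = [0.2952, 0.3619, 0.3429]

Balance equations π_j = Σ_i π_i·P[i][j]:
  π_0 = 2/5·π_0 + 3/10·π_1 + 1/5·π_2
  π_1 = 2/5·π_0 + 1/5·π_1 + 1/2·π_2
  normalize: π_0 + π_1 + π_2 = 1
Solving the linear system gives exactly π = [31/105, 38/105, 12/35].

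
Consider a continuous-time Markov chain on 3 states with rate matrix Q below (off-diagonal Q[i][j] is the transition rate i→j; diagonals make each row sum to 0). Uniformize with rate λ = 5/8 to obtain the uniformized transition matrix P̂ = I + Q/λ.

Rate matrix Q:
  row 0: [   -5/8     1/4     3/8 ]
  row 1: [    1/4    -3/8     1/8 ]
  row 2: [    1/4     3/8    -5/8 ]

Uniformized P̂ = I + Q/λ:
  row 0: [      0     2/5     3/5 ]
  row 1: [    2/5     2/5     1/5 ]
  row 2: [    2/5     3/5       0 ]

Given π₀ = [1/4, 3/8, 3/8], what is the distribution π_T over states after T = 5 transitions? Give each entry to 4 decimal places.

t=0: π = [0.2500, 0.3750, 0.3750]
t=1: π = [0.3000, 0.4750, 0.2250]
t=2: π = [0.2800, 0.4450, 0.2750]
t=3: π = [0.2880, 0.4550, 0.2570]
t=4: π = [0.2848, 0.4514, 0.2638]
t=5: π = [0.2861, 0.4528, 0.2612]

π = [0.2861, 0.4528, 0.2612]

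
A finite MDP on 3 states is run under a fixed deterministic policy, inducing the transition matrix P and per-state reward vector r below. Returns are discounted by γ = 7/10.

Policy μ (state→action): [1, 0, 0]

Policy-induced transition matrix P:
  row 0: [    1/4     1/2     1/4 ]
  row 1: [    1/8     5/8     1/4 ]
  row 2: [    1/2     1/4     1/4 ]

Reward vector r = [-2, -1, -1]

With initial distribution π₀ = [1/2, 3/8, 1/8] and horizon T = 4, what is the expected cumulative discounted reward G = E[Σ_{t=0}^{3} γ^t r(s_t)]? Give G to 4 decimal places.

G = -3.4043

t=0: π = [0.5000, 0.3750, 0.1250], E[r] = -1.5000, γ^t·E[r] = -1.500000, running G = -1.500000
t=1: π = [0.2344, 0.5156, 0.2500], E[r] = -1.2344, γ^t·E[r] = -0.864063, running G = -2.364063
t=2: π = [0.2480, 0.5020, 0.2500], E[r] = -1.2480, γ^t·E[r] = -0.611543, running G = -2.975605
t=3: π = [0.2498, 0.5002, 0.2500], E[r] = -1.2498, γ^t·E[r] = -0.428666, running G = -3.404272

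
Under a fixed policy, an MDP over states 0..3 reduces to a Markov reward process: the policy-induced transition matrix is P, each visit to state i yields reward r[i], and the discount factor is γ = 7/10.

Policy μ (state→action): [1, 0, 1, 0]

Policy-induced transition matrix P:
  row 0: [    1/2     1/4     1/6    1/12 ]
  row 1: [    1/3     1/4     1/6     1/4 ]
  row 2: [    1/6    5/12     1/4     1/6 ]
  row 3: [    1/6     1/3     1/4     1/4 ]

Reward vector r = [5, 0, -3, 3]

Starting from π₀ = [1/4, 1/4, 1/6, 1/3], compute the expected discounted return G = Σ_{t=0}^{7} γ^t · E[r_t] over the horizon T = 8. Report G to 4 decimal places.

G = 4.9742

t=0: π = [0.2500, 0.2500, 0.1667, 0.3333], E[r] = 1.7500, γ^t·E[r] = 1.750000, running G = 1.750000
t=1: π = [0.2917, 0.3056, 0.2083, 0.1944], E[r] = 1.4167, γ^t·E[r] = 0.991667, running G = 2.741667
t=2: π = [0.3148, 0.3009, 0.2002, 0.1840], E[r] = 1.5255, γ^t·E[r] = 0.747477, running G = 3.489144
t=3: π = [0.3218, 0.2987, 0.1987, 0.1808], E[r] = 1.5553, γ^t·E[r] = 0.533456, running G = 4.022600
t=4: π = [0.3237, 0.2982, 0.1983, 0.1798], E[r] = 1.5631, γ^t·E[r] = 0.375297, running G = 4.397897
t=5: π = [0.3243, 0.2980, 0.1982, 0.1795], E[r] = 1.5654, γ^t·E[r] = 0.263093, running G = 4.660989
t=6: π = [0.3244, 0.2980, 0.1981, 0.1794], E[r] = 1.5660, γ^t·E[r] = 0.184243, running G = 4.845232
t=7: π = [0.3245, 0.2980, 0.1981, 0.1794], E[r] = 1.5662, γ^t·E[r] = 0.128985, running G = 4.974217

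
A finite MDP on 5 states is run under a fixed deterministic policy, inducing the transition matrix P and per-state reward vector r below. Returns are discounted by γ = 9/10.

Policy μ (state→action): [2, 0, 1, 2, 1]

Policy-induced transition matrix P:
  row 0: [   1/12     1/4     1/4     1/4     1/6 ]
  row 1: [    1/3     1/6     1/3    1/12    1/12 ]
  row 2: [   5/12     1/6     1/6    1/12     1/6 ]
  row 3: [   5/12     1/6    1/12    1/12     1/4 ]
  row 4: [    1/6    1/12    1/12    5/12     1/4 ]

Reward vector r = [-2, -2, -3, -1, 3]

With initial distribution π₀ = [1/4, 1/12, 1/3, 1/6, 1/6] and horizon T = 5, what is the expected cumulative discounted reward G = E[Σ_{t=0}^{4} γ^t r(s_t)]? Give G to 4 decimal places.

t=0: π = [0.2500, 0.0833, 0.3333, 0.1667, 0.1667], E[r] = -1.3333, γ^t·E[r] = -1.333333, running G = -1.333333
t=1: π = [0.2847, 0.1736, 0.1736, 0.1806, 0.1875], E[r] = -1.0556, γ^t·E[r] = -0.950000, running G = -2.283333
t=2: π = [0.2604, 0.1748, 0.1887, 0.1933, 0.1829], E[r] = -1.0810, γ^t·E[r] = -0.875625, running G = -3.158958
t=3: π = [0.2696, 0.1731, 0.1861, 0.1877, 0.1834], E[r] = -1.0812, γ^t·E[r] = -0.788203, running G = -3.947161
t=4: π = [0.2665, 0.1738, 0.1871, 0.1894, 0.1832], E[r] = -1.0818, γ^t·E[r] = -0.709773, running G = -4.656935

G = -4.6569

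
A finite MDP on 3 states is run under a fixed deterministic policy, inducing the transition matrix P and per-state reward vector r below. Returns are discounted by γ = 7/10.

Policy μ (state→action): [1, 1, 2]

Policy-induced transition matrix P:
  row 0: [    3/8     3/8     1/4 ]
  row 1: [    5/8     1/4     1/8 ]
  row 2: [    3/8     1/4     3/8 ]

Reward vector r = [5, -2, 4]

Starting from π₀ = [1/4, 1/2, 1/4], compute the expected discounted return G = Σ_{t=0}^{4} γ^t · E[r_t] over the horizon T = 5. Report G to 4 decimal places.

t=0: π = [0.2500, 0.5000, 0.2500], E[r] = 1.2500, γ^t·E[r] = 1.250000, running G = 1.250000
t=1: π = [0.5000, 0.2813, 0.2188], E[r] = 2.8125, γ^t·E[r] = 1.968750, running G = 3.218750
t=2: π = [0.4453, 0.3125, 0.2422], E[r] = 2.5703, γ^t·E[r] = 1.259453, running G = 4.478203
t=3: π = [0.4531, 0.3057, 0.2412], E[r] = 2.6191, γ^t·E[r] = 0.898365, running G = 5.376568
t=4: π = [0.4514, 0.3066, 0.2419], E[r] = 2.6116, γ^t·E[r] = 0.627039, running G = 6.003607

G = 6.0036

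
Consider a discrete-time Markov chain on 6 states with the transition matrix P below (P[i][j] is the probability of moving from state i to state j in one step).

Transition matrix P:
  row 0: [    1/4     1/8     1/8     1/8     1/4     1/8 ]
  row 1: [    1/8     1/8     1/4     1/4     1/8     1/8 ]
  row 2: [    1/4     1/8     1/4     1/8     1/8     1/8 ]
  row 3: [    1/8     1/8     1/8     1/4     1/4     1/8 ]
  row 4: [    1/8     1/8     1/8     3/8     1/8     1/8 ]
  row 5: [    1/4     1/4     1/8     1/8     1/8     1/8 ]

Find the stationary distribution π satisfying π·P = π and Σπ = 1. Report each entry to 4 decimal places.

π = [0.1840, 0.1406, 0.1629, 0.2128, 0.1746, 0.1250]

Balance equations π_j = Σ_i π_i·P[i][j]:
  π_0 = 1/4·π_0 + 1/8·π_1 + 1/4·π_2 + 1/8·π_3 + 1/8·π_4 + 1/4·π_5
  π_1 = 1/8·π_0 + 1/8·π_1 + 1/8·π_2 + 1/8·π_3 + 1/8·π_4 + 1/4·π_5
  π_2 = 1/8·π_0 + 1/4·π_1 + 1/4·π_2 + 1/8·π_3 + 1/8·π_4 + 1/8·π_5
  π_3 = 1/8·π_0 + 1/4·π_1 + 1/8·π_2 + 1/4·π_3 + 3/8·π_4 + 1/8·π_5
  π_4 = 1/4·π_0 + 1/8·π_1 + 1/8·π_2 + 1/4·π_3 + 1/8·π_4 + 1/8·π_5
  normalize: π_0 + π_1 + π_2 + π_3 + π_4 + π_5 = 1
Solving the linear system gives exactly π = [577/3136, 9/64, 73/448, 6007/28224, 11/63, 1/8].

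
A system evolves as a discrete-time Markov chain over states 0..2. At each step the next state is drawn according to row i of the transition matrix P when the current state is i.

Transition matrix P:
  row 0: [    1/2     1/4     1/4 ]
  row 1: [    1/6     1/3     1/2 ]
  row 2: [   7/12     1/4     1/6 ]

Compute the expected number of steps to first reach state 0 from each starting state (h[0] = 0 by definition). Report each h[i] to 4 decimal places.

h = [0.0000, 3.0968, 2.1290]

First-step conditioning: h[0] = 0; for i ≠ 0, h[i] = 1 + Σ_k P[i][k]·h[k].
  h[1] = 1 + 1/3·h[1] + 1/2·h[2]
  h[2] = 1 + 1/4·h[1] + 1/6·h[2]
Solving the 2×2 linear system over states ≠ 0 gives exactly h = [0, 96/31, 66/31] (h[0] = 0 is the target).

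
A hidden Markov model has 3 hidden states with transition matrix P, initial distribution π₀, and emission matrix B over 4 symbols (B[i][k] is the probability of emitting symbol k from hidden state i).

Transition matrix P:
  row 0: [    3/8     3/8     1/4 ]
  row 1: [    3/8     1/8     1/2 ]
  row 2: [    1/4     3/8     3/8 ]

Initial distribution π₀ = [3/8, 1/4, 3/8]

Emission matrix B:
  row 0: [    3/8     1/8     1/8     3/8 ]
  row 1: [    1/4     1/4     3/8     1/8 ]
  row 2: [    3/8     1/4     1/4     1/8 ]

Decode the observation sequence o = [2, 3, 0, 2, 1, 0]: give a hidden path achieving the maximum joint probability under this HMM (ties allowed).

t=0: δ = [4.688e-02, 9.375e-02, 9.375e-02]  (obs o_0=2)
t=1: δ = [1.318e-02, 4.395e-03, 5.859e-03]  ψ = [1, 2, 1]  (obs o_1=3)
t=2: δ = [1.854e-03, 1.236e-03, 1.236e-03]  ψ = [0, 0, 0]  (obs o_2=0)
t=3: δ = [8.690e-05, 2.607e-04, 1.545e-04]  ψ = [0, 0, 1]  (obs o_3=2)
t=4: δ = [1.222e-05, 1.448e-05, 3.259e-05]  ψ = [1, 2, 1]  (obs o_4=1)
t=5: δ = [3.055e-06, 3.055e-06, 4.583e-06]  ψ = [2, 2, 2]  (obs o_5=0)
backtrack: best end state = 2; path = [1, 0, 0, 1, 2, 2]

path = [1, 0, 0, 1, 2, 2]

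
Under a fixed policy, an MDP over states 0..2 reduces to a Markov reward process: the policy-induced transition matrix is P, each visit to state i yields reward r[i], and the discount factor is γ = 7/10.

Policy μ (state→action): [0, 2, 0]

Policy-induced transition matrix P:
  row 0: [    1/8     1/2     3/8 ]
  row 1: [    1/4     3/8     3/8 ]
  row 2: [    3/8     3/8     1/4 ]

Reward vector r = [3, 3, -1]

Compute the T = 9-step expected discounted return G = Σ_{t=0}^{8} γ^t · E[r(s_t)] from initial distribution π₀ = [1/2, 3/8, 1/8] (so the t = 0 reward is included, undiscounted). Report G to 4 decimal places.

t=0: π = [0.5000, 0.3750, 0.1250], E[r] = 2.5000, γ^t·E[r] = 2.500000, running G = 2.500000
t=1: π = [0.2031, 0.4375, 0.3594], E[r] = 1.5625, γ^t·E[r] = 1.093750, running G = 3.593750
t=2: π = [0.2695, 0.4004, 0.3301], E[r] = 1.6797, γ^t·E[r] = 0.823047, running G = 4.416797
t=3: π = [0.2576, 0.4087, 0.3337], E[r] = 1.6650, γ^t·E[r] = 0.571108, running G = 4.987905
t=4: π = [0.2595, 0.4072, 0.3333], E[r] = 1.6669, γ^t·E[r] = 0.400216, running G = 5.388121
t=5: π = [0.2592, 0.4074, 0.3333], E[r] = 1.6666, γ^t·E[r] = 0.280112, running G = 5.668233
t=6: π = [0.2593, 0.4074, 0.3333], E[r] = 1.6667, γ^t·E[r] = 0.196082, running G = 5.864315
t=7: π = [0.2593, 0.4074, 0.3333], E[r] = 1.6667, γ^t·E[r] = 0.137257, running G = 6.001572
t=8: π = [0.2593, 0.4074, 0.3333], E[r] = 1.6667, γ^t·E[r] = 0.096080, running G = 6.097652

G = 6.0977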